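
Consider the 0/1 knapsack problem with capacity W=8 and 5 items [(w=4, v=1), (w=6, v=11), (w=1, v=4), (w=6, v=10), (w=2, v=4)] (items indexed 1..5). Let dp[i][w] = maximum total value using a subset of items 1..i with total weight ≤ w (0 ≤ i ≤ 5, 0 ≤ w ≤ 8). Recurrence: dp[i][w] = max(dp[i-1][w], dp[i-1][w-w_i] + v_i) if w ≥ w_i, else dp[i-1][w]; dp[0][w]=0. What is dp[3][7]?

15

i\w   0   1   2   3   4   5   6   7   8
  0   0   0   0   0   0   0   0   0   0
  1   0   0   0   0   1   1   1   1   1
  2   0   0   0   0   1   1  11  11  11
  3   0   4   4   4   4   5  11  15  15
  4   0   4   4   4   4   5  11  15  15
  5   0   4   4   8   8   8  11  15  15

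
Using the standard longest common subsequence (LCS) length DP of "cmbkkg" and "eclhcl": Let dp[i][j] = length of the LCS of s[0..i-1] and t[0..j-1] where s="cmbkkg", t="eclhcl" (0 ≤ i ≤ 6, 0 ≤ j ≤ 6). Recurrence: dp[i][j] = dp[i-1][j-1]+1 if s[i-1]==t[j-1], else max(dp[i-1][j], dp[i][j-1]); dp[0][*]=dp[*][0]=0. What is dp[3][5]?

   ''  e  c  l  h  c  l
''  0  0  0  0  0  0  0
 c  0  0  1  1  1  1  1
 m  0  0  1  1  1  1  1
 b  0  0  1  1  1  1  1
 k  0  0  1  1  1  1  1
 k  0  0  1  1  1  1  1
 g  0  0  1  1  1  1  1

1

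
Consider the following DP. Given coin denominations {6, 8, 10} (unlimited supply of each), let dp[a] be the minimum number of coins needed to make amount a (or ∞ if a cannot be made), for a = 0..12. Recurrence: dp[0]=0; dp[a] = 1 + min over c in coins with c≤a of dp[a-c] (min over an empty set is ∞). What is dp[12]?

 a  0  1  2  3  4  5  6  7  8  9 10 11 12
dp  0  -  -  -  -  -  1  -  1  -  1  -  2
(- denotes ∞ / unreachable)

2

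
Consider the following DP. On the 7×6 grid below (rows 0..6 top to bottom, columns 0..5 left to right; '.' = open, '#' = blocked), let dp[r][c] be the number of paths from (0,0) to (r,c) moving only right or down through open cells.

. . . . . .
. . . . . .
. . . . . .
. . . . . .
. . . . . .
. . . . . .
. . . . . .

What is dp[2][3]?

10

r\c   0   1   2   3   4   5
  0   1   1   1   1   1   1
  1   1   2   3   4   5   6
  2   1   3   6  10  15  21
  3   1   4  10  20  35  56
  4   1   5  15  35  70 126
  5   1   6  21  56 126 252
  6   1   7  28  84 210 462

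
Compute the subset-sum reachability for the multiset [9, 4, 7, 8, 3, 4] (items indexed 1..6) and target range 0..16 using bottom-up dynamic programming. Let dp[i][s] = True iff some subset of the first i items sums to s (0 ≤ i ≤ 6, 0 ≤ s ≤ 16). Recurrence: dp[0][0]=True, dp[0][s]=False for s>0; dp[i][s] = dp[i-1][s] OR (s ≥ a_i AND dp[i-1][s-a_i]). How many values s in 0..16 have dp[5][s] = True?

i\s   0   1   2   3   4   5   6   7   8   9  10  11  12  13  14  15  16
  0   T   F   F   F   F   F   F   F   F   F   F   F   F   F   F   F   F
  1   T   F   F   F   F   F   F   F   F   T   F   F   F   F   F   F   F
  2   T   F   F   F   T   F   F   F   F   T   F   F   F   T   F   F   F
  3   T   F   F   F   T   F   F   T   F   T   F   T   F   T   F   F   T
  4   T   F   F   F   T   F   F   T   T   T   F   T   T   T   F   T   T
  5   T   F   F   T   T   F   F   T   T   T   T   T   T   T   T   T   T
  6   T   F   F   T   T   F   F   T   T   T   T   T   T   T   T   T   T

13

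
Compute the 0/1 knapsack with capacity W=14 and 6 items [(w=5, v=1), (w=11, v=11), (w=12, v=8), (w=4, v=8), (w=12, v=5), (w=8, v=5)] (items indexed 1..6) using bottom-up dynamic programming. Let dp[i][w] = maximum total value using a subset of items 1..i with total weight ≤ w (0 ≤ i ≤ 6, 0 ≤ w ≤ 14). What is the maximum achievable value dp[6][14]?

i\w   0   1   2   3   4   5   6   7   8   9  10  11  12  13  14
  0   0   0   0   0   0   0   0   0   0   0   0   0   0   0   0
  1   0   0   0   0   0   1   1   1   1   1   1   1   1   1   1
  2   0   0   0   0   0   1   1   1   1   1   1  11  11  11  11
  3   0   0   0   0   0   1   1   1   1   1   1  11  11  11  11
  4   0   0   0   0   8   8   8   8   8   9   9  11  11  11  11
  5   0   0   0   0   8   8   8   8   8   9   9  11  11  11  11
  6   0   0   0   0   8   8   8   8   8   9   9  11  13  13  13

13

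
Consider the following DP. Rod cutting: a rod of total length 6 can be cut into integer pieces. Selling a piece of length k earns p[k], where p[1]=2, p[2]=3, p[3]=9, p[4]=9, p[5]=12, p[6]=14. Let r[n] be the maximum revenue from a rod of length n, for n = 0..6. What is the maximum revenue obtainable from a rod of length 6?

18

   n    0    1    2    3    4    5    6
r[n]    0    2    4    9   11   13   18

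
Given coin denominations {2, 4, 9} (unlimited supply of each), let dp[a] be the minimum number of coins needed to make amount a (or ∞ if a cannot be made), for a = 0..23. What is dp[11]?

 a  0  1  2  3  4  5  6  7  8  9 10 11 12 13 14 15 16 17 18 19 20 21 22 23
dp  0  -  1  -  1  -  2  -  2  1  3  2  3  2  4  3  4  3  2  4  3  4  3  5
(- denotes ∞ / unreachable)

2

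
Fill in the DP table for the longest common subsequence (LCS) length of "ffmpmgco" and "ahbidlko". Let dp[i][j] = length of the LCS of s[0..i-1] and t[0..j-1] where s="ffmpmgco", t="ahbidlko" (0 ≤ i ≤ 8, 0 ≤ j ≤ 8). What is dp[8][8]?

   ''  a  h  b  i  d  l  k  o
''  0  0  0  0  0  0  0  0  0
 f  0  0  0  0  0  0  0  0  0
 f  0  0  0  0  0  0  0  0  0
 m  0  0  0  0  0  0  0  0  0
 p  0  0  0  0  0  0  0  0  0
 m  0  0  0  0  0  0  0  0  0
 g  0  0  0  0  0  0  0  0  0
 c  0  0  0  0  0  0  0  0  0
 o  0  0  0  0  0  0  0  0  1

1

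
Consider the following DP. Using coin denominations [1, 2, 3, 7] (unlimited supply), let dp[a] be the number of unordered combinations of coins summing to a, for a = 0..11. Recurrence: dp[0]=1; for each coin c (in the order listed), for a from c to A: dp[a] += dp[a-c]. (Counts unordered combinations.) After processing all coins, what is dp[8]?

after  coin     0     1     2     3     4     5     6     7     8     9    10    11
          1     1     1     1     1     1     1     1     1     1     1     1     1
          2     1     1     2     2     3     3     4     4     5     5     6     6
          3     1     1     2     3     4     5     7     8    10    12    14    16
          7     1     1     2     3     4     5     7     9    11    14    17    20

11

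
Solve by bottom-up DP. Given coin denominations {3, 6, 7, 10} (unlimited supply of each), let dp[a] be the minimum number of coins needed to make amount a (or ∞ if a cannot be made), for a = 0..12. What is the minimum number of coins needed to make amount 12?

2

 a  0  1  2  3  4  5  6  7  8  9 10 11 12
dp  0  -  -  1  -  -  1  1  -  2  1  -  2
(- denotes ∞ / unreachable)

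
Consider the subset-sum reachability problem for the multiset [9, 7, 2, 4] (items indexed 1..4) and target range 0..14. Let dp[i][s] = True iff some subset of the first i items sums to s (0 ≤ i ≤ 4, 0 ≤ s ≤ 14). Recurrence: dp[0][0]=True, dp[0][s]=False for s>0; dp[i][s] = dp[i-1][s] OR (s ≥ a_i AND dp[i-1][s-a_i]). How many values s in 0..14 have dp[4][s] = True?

8

i\s   0   1   2   3   4   5   6   7   8   9  10  11  12  13  14
  0   T   F   F   F   F   F   F   F   F   F   F   F   F   F   F
  1   T   F   F   F   F   F   F   F   F   T   F   F   F   F   F
  2   T   F   F   F   F   F   F   T   F   T   F   F   F   F   F
  3   T   F   T   F   F   F   F   T   F   T   F   T   F   F   F
  4   T   F   T   F   T   F   T   T   F   T   F   T   F   T   F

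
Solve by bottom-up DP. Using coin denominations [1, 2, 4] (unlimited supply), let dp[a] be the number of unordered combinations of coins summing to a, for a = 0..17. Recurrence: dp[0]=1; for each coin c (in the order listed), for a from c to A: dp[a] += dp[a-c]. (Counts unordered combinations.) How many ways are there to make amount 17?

after  coin     0     1     2     3     4     5     6     7     8     9    10    11    12    13    14    15    16    17
          1     1     1     1     1     1     1     1     1     1     1     1     1     1     1     1     1     1     1
          2     1     1     2     2     3     3     4     4     5     5     6     6     7     7     8     8     9     9
          4     1     1     2     2     4     4     6     6     9     9    12    12    16    16    20    20    25    25

25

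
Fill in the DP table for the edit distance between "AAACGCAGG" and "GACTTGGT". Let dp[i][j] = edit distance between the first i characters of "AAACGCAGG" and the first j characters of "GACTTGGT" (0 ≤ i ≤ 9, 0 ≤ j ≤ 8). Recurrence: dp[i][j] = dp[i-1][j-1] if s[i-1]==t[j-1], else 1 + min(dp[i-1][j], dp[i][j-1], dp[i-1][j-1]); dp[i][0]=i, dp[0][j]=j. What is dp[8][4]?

6

   ''  G  A  C  T  T  G  G  T
''  0  1  2  3  4  5  6  7  8
 A  1  1  1  2  3  4  5  6  7
 A  2  2  1  2  3  4  5  6  7
 A  3  3  2  2  3  4  5  6  7
 C  4  4  3  2  3  4  5  6  7
 G  5  4  4  3  3  4  4  5  6
 C  6  5  5  4  4  4  5  5  6
 A  7  6  5  5  5  5  5  6  6
 G  8  7  6  6  6  6  5  5  6
 G  9  8  7  7  7  7  6  5  6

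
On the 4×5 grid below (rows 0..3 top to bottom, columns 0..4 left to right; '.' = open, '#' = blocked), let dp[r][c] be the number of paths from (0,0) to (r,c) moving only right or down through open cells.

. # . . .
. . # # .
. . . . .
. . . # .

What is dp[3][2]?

5

r\c   0   1   2   3   4
  0   1   0   0   0   0
  1   1   1   0   0   0
  2   1   2   2   2   2
  3   1   3   5   0   2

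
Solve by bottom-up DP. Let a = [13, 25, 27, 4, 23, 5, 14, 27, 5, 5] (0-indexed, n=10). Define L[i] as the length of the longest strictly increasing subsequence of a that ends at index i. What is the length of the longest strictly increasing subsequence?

4

   i    0    1    2    3    4    5    6    7    8    9
a[i]   13   25   27    4   23    5   14   27    5    5
L[i]    1    2    3    1    2    2    3    4    2    2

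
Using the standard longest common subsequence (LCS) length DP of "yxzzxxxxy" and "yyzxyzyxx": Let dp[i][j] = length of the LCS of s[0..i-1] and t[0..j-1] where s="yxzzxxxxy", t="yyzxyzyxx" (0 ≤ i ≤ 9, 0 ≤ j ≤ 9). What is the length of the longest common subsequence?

5

   ''  y  y  z  x  y  z  y  x  x
''  0  0  0  0  0  0  0  0  0  0
 y  0  1  1  1  1  1  1  1  1  1
 x  0  1  1  1  2  2  2  2  2  2
 z  0  1  1  2  2  2  3  3  3  3
 z  0  1  1  2  2  2  3  3  3  3
 x  0  1  1  2  3  3  3  3  4  4
 x  0  1  1  2  3  3  3  3  4  5
 x  0  1  1  2  3  3  3  3  4  5
 x  0  1  1  2  3  3  3  3  4  5
 y  0  1  2  2  3  4  4  4  4  5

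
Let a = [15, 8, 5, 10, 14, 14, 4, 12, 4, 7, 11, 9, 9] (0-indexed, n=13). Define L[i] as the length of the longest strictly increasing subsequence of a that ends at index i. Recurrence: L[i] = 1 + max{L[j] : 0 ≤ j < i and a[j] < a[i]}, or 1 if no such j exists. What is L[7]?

   i    0    1    2    3    4    5    6    7    8    9   10   11   12
a[i]   15    8    5   10   14   14    4   12    4    7   11    9    9
L[i]    1    1    1    2    3    3    1    3    1    2    3    3    3

3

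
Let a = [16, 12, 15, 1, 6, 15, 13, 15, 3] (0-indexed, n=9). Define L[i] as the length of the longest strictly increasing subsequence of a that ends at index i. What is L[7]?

   i    0    1    2    3    4    5    6    7    8
a[i]   16   12   15    1    6   15   13   15    3
L[i]    1    1    2    1    2    3    3    4    2

4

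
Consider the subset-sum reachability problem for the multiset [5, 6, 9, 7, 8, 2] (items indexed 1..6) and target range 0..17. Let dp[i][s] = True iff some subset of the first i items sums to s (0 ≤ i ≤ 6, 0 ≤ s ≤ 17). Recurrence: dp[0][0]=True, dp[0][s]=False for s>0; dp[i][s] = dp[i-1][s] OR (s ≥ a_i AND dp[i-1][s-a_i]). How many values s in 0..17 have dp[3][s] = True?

7

i\s   0   1   2   3   4   5   6   7   8   9  10  11  12  13  14  15  16  17
  0   T   F   F   F   F   F   F   F   F   F   F   F   F   F   F   F   F   F
  1   T   F   F   F   F   T   F   F   F   F   F   F   F   F   F   F   F   F
  2   T   F   F   F   F   T   T   F   F   F   F   T   F   F   F   F   F   F
  3   T   F   F   F   F   T   T   F   F   T   F   T   F   F   T   T   F   F
  4   T   F   F   F   F   T   T   T   F   T   F   T   T   T   T   T   T   F
  5   T   F   F   F   F   T   T   T   T   T   F   T   T   T   T   T   T   T
  6   T   F   T   F   F   T   T   T   T   T   T   T   T   T   T   T   T   T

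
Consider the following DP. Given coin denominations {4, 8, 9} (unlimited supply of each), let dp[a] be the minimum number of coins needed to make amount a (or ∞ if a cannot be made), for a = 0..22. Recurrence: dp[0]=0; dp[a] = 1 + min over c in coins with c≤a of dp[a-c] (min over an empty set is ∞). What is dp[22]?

3

 a  0  1  2  3  4  5  6  7  8  9 10 11 12 13 14 15 16 17 18 19 20 21 22
dp  0  -  -  -  1  -  -  -  1  1  -  -  2  2  -  -  2  2  2  -  3  3  3
(- denotes ∞ / unreachable)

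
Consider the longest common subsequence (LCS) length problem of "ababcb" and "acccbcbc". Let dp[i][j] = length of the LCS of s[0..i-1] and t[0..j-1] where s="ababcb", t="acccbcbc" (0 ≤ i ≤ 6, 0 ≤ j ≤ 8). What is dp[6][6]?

   ''  a  c  c  c  b  c  b  c
''  0  0  0  0  0  0  0  0  0
 a  0  1  1  1  1  1  1  1  1
 b  0  1  1  1  1  2  2  2  2
 a  0  1  1  1  1  2  2  2  2
 b  0  1  1  1  1  2  2  3  3
 c  0  1  2  2  2  2  3  3  4
 b  0  1  2  2  2  3  3  4  4

3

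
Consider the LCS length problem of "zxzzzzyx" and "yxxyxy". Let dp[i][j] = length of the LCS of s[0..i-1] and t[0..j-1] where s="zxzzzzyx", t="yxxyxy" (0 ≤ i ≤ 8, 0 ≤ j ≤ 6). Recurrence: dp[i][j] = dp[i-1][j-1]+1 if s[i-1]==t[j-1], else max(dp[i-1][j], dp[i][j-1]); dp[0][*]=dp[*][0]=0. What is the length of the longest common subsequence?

3

   ''  y  x  x  y  x  y
''  0  0  0  0  0  0  0
 z  0  0  0  0  0  0  0
 x  0  0  1  1  1  1  1
 z  0  0  1  1  1  1  1
 z  0  0  1  1  1  1  1
 z  0  0  1  1  1  1  1
 z  0  0  1  1  1  1  1
 y  0  1  1  1  2  2  2
 x  0  1  2  2  2  3  3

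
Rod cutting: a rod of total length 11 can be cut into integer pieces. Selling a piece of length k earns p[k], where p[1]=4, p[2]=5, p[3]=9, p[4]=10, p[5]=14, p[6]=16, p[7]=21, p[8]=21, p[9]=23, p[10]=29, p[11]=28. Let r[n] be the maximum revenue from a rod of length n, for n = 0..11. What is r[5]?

20

   n    0    1    2    3    4    5    6    7    8    9   10   11
r[n]    0    4    8   12   16   20   24   28   32   36   40   44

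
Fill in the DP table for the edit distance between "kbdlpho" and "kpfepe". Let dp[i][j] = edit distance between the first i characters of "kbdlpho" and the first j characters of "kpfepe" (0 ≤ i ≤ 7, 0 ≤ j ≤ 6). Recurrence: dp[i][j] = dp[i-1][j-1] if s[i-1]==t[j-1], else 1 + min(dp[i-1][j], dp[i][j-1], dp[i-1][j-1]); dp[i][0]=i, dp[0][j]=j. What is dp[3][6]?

   ''  k  p  f  e  p  e
''  0  1  2  3  4  5  6
 k  1  0  1  2  3  4  5
 b  2  1  1  2  3  4  5
 d  3  2  2  2  3  4  5
 l  4  3  3  3  3  4  5
 p  5  4  3  4  4  3  4
 h  6  5  4  4  5  4  4
 o  7  6  5  5  5  5  5

5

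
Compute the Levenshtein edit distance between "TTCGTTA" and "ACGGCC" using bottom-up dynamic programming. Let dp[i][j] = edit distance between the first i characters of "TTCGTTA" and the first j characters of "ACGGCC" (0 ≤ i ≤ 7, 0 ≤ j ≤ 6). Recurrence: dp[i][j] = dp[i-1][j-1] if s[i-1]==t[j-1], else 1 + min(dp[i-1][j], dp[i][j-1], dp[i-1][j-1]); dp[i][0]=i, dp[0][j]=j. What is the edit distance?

5

   ''  A  C  G  G  C  C
''  0  1  2  3  4  5  6
 T  1  1  2  3  4  5  6
 T  2  2  2  3  4  5  6
 C  3  3  2  3  4  4  5
 G  4  4  3  2  3  4  5
 T  5  5  4  3  3  4  5
 T  6  6  5  4  4  4  5
 A  7  6  6  5  5  5  5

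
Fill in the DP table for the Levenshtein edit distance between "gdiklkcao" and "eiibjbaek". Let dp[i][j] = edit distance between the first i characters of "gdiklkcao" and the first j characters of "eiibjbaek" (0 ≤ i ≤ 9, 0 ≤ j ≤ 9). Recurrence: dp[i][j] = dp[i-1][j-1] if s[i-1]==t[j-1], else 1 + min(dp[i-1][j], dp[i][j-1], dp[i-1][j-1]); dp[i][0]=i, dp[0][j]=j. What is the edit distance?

   ''  e  i  i  b  j  b  a  e  k
''  0  1  2  3  4  5  6  7  8  9
 g  1  1  2  3  4  5  6  7  8  9
 d  2  2  2  3  4  5  6  7  8  9
 i  3  3  2  2  3  4  5  6  7  8
 k  4  4  3  3  3  4  5  6  7  7
 l  5  5  4  4  4  4  5  6  7  8
 k  6  6  5  5  5  5  5  6  7  7
 c  7  7  6  6  6  6  6  6  7  8
 a  8  8  7  7  7  7  7  6  7  8
 o  9  9  8  8  8  8  8  7  7  8

8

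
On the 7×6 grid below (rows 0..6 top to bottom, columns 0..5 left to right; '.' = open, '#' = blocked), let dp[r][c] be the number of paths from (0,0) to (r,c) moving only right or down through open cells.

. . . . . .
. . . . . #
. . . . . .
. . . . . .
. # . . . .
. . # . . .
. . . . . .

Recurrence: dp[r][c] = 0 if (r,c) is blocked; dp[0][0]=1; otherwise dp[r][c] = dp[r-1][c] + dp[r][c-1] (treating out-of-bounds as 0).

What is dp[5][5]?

r\c   0   1   2   3   4   5
  0   1   1   1   1   1   1
  1   1   2   3   4   5   0
  2   1   3   6  10  15  15
  3   1   4  10  20  35  50
  4   1   0  10  30  65 115
  5   1   1   0  30  95 210
  6   1   2   2  32 127 337

210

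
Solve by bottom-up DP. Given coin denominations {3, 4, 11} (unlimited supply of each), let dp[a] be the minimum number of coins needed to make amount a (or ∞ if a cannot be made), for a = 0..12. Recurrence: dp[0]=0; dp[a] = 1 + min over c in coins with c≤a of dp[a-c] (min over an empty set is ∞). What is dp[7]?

 a  0  1  2  3  4  5  6  7  8  9 10 11 12
dp  0  -  -  1  1  -  2  2  2  3  3  1  3
(- denotes ∞ / unreachable)

2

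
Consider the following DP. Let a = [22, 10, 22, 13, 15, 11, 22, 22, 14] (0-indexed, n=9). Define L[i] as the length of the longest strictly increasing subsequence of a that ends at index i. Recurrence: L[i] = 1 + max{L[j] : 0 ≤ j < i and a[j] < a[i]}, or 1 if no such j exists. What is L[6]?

4

   i    0    1    2    3    4    5    6    7    8
a[i]   22   10   22   13   15   11   22   22   14
L[i]    1    1    2    2    3    2    4    4    3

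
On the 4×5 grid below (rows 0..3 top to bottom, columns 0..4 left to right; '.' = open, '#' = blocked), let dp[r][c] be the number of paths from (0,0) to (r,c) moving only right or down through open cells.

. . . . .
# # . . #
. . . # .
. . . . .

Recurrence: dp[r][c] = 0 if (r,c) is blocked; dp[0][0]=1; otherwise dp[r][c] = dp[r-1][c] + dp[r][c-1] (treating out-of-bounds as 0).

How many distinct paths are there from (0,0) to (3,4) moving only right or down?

r\c   0   1   2   3   4
  0   1   1   1   1   1
  1   0   0   1   2   0
  2   0   0   1   0   0
  3   0   0   1   1   1

1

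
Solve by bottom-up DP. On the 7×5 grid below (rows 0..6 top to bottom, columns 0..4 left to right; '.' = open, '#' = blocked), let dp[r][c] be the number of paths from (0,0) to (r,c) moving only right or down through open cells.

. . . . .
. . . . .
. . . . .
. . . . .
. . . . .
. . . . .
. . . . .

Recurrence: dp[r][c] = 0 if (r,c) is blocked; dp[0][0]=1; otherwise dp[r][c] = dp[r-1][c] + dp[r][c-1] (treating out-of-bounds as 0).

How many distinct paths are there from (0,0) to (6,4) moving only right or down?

r\c   0   1   2   3   4
  0   1   1   1   1   1
  1   1   2   3   4   5
  2   1   3   6  10  15
  3   1   4  10  20  35
  4   1   5  15  35  70
  5   1   6  21  56 126
  6   1   7  28  84 210

210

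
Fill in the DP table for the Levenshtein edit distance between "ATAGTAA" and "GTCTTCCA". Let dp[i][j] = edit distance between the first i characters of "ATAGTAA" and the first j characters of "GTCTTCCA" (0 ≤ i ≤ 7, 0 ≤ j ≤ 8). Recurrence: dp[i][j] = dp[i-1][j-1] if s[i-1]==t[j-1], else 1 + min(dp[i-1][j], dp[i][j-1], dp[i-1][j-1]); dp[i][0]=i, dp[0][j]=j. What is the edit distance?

5

   ''  G  T  C  T  T  C  C  A
''  0  1  2  3  4  5  6  7  8
 A  1  1  2  3  4  5  6  7  7
 T  2  2  1  2  3  4  5  6  7
 A  3  3  2  2  3  4  5  6  6
 G  4  3  3  3  3  4  5  6  7
 T  5  4  3  4  3  3  4  5  6
 A  6  5  4  4  4  4  4  5  5
 A  7  6  5  5  5  5  5  5  5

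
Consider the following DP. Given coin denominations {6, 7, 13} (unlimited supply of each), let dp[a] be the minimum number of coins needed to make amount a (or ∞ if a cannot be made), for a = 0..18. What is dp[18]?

 a  0  1  2  3  4  5  6  7  8  9 10 11 12 13 14 15 16 17 18
dp  0  -  -  -  -  -  1  1  -  -  -  -  2  1  2  -  -  -  3
(- denotes ∞ / unreachable)

3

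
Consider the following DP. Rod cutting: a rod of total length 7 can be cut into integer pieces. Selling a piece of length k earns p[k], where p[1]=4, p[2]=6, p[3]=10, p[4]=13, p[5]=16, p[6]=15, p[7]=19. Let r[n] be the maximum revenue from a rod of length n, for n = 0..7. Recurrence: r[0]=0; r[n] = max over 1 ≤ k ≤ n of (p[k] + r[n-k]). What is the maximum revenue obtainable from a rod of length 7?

28

   n    0    1    2    3    4    5    6    7
r[n]    0    4    8   12   16   20   24   28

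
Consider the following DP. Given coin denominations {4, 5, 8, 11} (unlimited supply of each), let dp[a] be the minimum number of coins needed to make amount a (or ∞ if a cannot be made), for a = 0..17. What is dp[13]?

 a  0  1  2  3  4  5  6  7  8  9 10 11 12 13 14 15 16 17
dp  0  -  -  -  1  1  -  -  1  2  2  1  2  2  3  2  2  3
(- denotes ∞ / unreachable)

2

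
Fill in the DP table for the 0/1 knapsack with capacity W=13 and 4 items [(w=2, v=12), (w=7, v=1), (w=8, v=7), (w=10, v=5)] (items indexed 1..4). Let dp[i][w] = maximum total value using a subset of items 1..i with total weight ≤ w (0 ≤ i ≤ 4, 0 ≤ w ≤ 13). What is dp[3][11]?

19

i\w   0   1   2   3   4   5   6   7   8   9  10  11  12  13
  0   0   0   0   0   0   0   0   0   0   0   0   0   0   0
  1   0   0  12  12  12  12  12  12  12  12  12  12  12  12
  2   0   0  12  12  12  12  12  12  12  13  13  13  13  13
  3   0   0  12  12  12  12  12  12  12  13  19  19  19  19
  4   0   0  12  12  12  12  12  12  12  13  19  19  19  19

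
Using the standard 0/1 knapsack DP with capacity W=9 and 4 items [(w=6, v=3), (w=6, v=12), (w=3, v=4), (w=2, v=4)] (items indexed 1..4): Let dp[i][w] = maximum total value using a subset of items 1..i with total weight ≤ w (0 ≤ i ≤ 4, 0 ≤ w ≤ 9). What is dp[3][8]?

i\w   0   1   2   3   4   5   6   7   8   9
  0   0   0   0   0   0   0   0   0   0   0
  1   0   0   0   0   0   0   3   3   3   3
  2   0   0   0   0   0   0  12  12  12  12
  3   0   0   0   4   4   4  12  12  12  16
  4   0   0   4   4   4   8  12  12  16  16

12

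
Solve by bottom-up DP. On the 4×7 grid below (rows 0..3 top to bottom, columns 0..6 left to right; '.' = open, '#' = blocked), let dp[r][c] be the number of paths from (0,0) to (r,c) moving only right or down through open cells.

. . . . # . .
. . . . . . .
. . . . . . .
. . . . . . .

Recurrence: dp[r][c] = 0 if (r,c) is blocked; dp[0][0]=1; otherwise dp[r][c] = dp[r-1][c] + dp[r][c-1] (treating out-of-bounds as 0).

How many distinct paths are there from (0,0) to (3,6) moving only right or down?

74

r\c   0   1   2   3   4   5   6
  0   1   1   1   1   0   0   0
  1   1   2   3   4   4   4   4
  2   1   3   6  10  14  18  22
  3   1   4  10  20  34  52  74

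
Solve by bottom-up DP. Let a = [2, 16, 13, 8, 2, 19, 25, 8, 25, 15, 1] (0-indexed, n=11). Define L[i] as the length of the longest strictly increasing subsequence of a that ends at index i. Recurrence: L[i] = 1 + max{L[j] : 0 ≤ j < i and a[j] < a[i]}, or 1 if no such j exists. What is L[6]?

   i    0    1    2    3    4    5    6    7    8    9   10
a[i]    2   16   13    8    2   19   25    8   25   15    1
L[i]    1    2    2    2    1    3    4    2    4    3    1

4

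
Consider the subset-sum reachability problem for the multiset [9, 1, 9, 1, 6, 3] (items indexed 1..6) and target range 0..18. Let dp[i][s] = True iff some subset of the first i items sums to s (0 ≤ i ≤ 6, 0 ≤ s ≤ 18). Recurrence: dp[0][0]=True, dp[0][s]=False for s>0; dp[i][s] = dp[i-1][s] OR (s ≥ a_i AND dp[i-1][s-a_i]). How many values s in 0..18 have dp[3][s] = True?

5

i\s   0   1   2   3   4   5   6   7   8   9  10  11  12  13  14  15  16  17  18
  0   T   F   F   F   F   F   F   F   F   F   F   F   F   F   F   F   F   F   F
  1   T   F   F   F   F   F   F   F   F   T   F   F   F   F   F   F   F   F   F
  2   T   T   F   F   F   F   F   F   F   T   T   F   F   F   F   F   F   F   F
  3   T   T   F   F   F   F   F   F   F   T   T   F   F   F   F   F   F   F   T
  4   T   T   T   F   F   F   F   F   F   T   T   T   F   F   F   F   F   F   T
  5   T   T   T   F   F   F   T   T   T   T   T   T   F   F   F   T   T   T   T
  6   T   T   T   T   T   T   T   T   T   T   T   T   T   T   T   T   T   T   T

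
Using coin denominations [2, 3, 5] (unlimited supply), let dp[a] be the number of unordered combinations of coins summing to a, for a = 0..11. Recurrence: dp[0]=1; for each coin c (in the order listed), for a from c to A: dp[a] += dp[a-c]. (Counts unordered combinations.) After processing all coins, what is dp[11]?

4

after  coin     0     1     2     3     4     5     6     7     8     9    10    11
          2     1     0     1     0     1     0     1     0     1     0     1     0
          3     1     0     1     1     1     1     2     1     2     2     2     2
          5     1     0     1     1     1     2     2     2     3     3     4     4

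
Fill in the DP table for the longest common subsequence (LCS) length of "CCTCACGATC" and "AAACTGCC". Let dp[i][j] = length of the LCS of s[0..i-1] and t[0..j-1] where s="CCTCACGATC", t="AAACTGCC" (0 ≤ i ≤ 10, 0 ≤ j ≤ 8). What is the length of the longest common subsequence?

   ''  A  A  A  C  T  G  C  C
''  0  0  0  0  0  0  0  0  0
 C  0  0  0  0  1  1  1  1  1
 C  0  0  0  0  1  1  1  2  2
 T  0  0  0  0  1  2  2  2  2
 C  0  0  0  0  1  2  2  3  3
 A  0  1  1  1  1  2  2  3  3
 C  0  1  1  1  2  2  2  3  4
 G  0  1  1  1  2  2  3  3  4
 A  0  1  2  2  2  2  3  3  4
 T  0  1  2  2  2  3  3  3  4
 C  0  1  2  2  3  3  3  4  4

4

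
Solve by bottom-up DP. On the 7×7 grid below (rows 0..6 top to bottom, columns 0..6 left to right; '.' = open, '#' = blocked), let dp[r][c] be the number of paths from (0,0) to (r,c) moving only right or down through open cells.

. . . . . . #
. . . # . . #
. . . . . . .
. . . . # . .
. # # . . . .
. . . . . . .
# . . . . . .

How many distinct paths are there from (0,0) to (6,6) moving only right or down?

r\c   0   1   2   3   4   5   6
  0   1   1   1   1   1   1   0
  1   1   2   3   0   1   2   0
  2   1   3   6   6   7   9   9
  3   1   4  10  16   0   9  18
  4   1   0   0  16  16  25  43
  5   1   1   1  17  33  58 101
  6   0   1   2  19  52 110 211

211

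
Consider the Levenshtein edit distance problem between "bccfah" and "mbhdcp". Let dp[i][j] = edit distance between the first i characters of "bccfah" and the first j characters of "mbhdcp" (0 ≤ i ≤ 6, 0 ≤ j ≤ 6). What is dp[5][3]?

   ''  m  b  h  d  c  p
''  0  1  2  3  4  5  6
 b  1  1  1  2  3  4  5
 c  2  2  2  2  3  3  4
 c  3  3  3  3  3  3  4
 f  4  4  4  4  4  4  4
 a  5  5  5  5  5  5  5
 h  6  6  6  5  6  6  6

5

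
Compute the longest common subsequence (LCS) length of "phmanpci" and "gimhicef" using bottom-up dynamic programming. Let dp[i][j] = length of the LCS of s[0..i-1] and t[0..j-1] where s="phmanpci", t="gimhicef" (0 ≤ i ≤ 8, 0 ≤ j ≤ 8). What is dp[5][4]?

1

   ''  g  i  m  h  i  c  e  f
''  0  0  0  0  0  0  0  0  0
 p  0  0  0  0  0  0  0  0  0
 h  0  0  0  0  1  1  1  1  1
 m  0  0  0  1  1  1  1  1  1
 a  0  0  0  1  1  1  1  1  1
 n  0  0  0  1  1  1  1  1  1
 p  0  0  0  1  1  1  1  1  1
 c  0  0  0  1  1  1  2  2  2
 i  0  0  1  1  1  2  2  2  2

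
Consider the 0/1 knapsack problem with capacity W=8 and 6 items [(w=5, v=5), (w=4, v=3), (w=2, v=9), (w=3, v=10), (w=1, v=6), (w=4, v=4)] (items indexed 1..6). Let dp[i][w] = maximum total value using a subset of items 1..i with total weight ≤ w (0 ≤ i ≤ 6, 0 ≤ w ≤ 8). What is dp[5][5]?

i\w   0   1   2   3   4   5   6   7   8
  0   0   0   0   0   0   0   0   0   0
  1   0   0   0   0   0   5   5   5   5
  2   0   0   0   0   3   5   5   5   5
  3   0   0   9   9   9   9  12  14  14
  4   0   0   9  10  10  19  19  19  19
  5   0   6   9  15  16  19  25  25  25
  6   0   6   9  15  16  19  25  25  25

19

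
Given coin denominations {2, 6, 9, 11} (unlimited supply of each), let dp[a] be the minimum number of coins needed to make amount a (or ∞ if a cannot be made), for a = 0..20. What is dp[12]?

 a  0  1  2  3  4  5  6  7  8  9 10 11 12 13 14 15 16 17 18 19 20
dp  0  -  1  -  2  -  1  -  2  1  3  1  2  2  3  2  4  2  2  3  2
(- denotes ∞ / unreachable)

2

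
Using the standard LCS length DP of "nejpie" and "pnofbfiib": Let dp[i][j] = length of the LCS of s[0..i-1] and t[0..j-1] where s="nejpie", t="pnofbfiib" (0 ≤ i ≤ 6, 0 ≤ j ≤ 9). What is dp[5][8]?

2

   ''  p  n  o  f  b  f  i  i  b
''  0  0  0  0  0  0  0  0  0  0
 n  0  0  1  1  1  1  1  1  1  1
 e  0  0  1  1  1  1  1  1  1  1
 j  0  0  1  1  1  1  1  1  1  1
 p  0  1  1  1  1  1  1  1  1  1
 i  0  1  1  1  1  1  1  2  2  2
 e  0  1  1  1  1  1  1  2  2  2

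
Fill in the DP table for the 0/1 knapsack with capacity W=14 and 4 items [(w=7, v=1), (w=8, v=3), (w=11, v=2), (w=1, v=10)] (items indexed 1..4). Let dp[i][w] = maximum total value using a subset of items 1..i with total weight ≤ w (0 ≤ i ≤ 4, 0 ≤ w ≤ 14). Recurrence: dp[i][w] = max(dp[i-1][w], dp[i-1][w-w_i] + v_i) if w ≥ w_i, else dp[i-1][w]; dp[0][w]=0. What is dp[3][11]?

i\w   0   1   2   3   4   5   6   7   8   9  10  11  12  13  14
  0   0   0   0   0   0   0   0   0   0   0   0   0   0   0   0
  1   0   0   0   0   0   0   0   1   1   1   1   1   1   1   1
  2   0   0   0   0   0   0   0   1   3   3   3   3   3   3   3
  3   0   0   0   0   0   0   0   1   3   3   3   3   3   3   3
  4   0  10  10  10  10  10  10  10  11  13  13  13  13  13  13

3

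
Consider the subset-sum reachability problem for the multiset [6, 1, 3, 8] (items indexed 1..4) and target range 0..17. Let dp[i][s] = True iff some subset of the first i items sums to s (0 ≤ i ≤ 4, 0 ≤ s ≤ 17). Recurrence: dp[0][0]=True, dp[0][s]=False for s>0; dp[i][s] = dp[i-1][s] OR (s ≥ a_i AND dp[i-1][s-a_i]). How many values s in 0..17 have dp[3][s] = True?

i\s   0   1   2   3   4   5   6   7   8   9  10  11  12  13  14  15  16  17
  0   T   F   F   F   F   F   F   F   F   F   F   F   F   F   F   F   F   F
  1   T   F   F   F   F   F   T   F   F   F   F   F   F   F   F   F   F   F
  2   T   T   F   F   F   F   T   T   F   F   F   F   F   F   F   F   F   F
  3   T   T   F   T   T   F   T   T   F   T   T   F   F   F   F   F   F   F
  4   T   T   F   T   T   F   T   T   T   T   T   T   T   F   T   T   F   T

8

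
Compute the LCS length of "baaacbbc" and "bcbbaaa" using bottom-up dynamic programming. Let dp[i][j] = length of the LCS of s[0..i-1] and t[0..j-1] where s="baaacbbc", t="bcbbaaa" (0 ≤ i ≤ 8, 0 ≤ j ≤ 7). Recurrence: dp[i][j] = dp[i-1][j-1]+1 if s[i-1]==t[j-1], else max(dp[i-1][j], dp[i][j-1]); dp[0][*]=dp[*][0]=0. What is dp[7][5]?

   ''  b  c  b  b  a  a  a
''  0  0  0  0  0  0  0  0
 b  0  1  1  1  1  1  1  1
 a  0  1  1  1  1  2  2  2
 a  0  1  1  1  1  2  3  3
 a  0  1  1  1  1  2  3  4
 c  0  1  2  2  2  2  3  4
 b  0  1  2  3  3  3  3  4
 b  0  1  2  3  4  4  4  4
 c  0  1  2  3  4  4  4  4

4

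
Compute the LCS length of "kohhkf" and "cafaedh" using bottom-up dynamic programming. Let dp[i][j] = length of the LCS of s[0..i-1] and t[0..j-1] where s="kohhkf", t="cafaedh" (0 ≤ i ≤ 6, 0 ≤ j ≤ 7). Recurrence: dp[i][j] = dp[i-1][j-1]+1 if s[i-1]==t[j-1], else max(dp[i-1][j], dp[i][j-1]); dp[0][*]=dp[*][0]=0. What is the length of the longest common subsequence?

1

   ''  c  a  f  a  e  d  h
''  0  0  0  0  0  0  0  0
 k  0  0  0  0  0  0  0  0
 o  0  0  0  0  0  0  0  0
 h  0  0  0  0  0  0  0  1
 h  0  0  0  0  0  0  0  1
 k  0  0  0  0  0  0  0  1
 f  0  0  0  1  1  1  1  1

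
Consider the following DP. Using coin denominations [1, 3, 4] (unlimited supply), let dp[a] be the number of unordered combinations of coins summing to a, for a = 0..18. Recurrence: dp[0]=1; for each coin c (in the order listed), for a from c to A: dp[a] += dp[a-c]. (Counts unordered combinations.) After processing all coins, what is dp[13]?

12

after  coin     0     1     2     3     4     5     6     7     8     9    10    11    12    13    14    15    16    17    18
          1     1     1     1     1     1     1     1     1     1     1     1     1     1     1     1     1     1     1     1
          3     1     1     1     2     2     2     3     3     3     4     4     4     5     5     5     6     6     6     7
          4     1     1     1     2     3     3     4     5     6     7     8     9    11    12    13    15    17    18    20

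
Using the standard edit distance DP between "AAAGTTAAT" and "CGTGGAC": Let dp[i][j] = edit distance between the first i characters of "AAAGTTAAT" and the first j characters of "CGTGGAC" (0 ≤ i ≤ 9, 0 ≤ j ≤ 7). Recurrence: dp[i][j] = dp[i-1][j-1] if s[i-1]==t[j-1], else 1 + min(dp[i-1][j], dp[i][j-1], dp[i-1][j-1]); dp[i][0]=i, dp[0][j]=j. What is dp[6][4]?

   ''  C  G  T  G  G  A  C
''  0  1  2  3  4  5  6  7
 A  1  1  2  3  4  5  5  6
 A  2  2  2  3  4  5  5  6
 A  3  3  3  3  4  5  5  6
 G  4  4  3  4  3  4  5  6
 T  5  5  4  3  4  4  5  6
 T  6  6  5  4  4  5  5  6
 A  7  7  6  5  5  5  5  6
 A  8  8  7  6  6  6  5  6
 T  9  9  8  7  7  7  6  6

4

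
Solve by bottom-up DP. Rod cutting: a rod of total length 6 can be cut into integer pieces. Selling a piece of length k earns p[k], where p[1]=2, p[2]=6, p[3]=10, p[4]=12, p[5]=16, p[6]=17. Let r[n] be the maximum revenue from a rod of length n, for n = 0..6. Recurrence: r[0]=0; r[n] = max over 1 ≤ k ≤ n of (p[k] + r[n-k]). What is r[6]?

   n    0    1    2    3    4    5    6
r[n]    0    2    6   10   12   16   20

20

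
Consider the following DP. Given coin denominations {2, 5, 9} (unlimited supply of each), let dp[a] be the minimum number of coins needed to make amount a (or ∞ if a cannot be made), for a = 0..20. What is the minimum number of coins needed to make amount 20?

 a  0  1  2  3  4  5  6  7  8  9 10 11 12 13 14 15 16 17 18 19 20
dp  0  -  1  -  2  1  3  2  4  1  2  2  3  3  2  3  3  4  2  3  3
(- denotes ∞ / unreachable)

3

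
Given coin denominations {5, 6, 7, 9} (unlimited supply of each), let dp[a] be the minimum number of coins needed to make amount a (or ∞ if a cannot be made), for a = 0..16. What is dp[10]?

 a  0  1  2  3  4  5  6  7  8  9 10 11 12 13 14 15 16
dp  0  -  -  -  -  1  1  1  -  1  2  2  2  2  2  2  2
(- denotes ∞ / unreachable)

2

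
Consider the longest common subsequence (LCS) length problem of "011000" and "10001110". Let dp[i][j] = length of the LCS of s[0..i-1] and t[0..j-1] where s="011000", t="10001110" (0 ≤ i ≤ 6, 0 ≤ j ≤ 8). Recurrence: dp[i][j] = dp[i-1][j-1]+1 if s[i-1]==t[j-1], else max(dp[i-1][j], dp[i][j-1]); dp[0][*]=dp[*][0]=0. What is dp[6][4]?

   ''  1  0  0  0  1  1  1  0
''  0  0  0  0  0  0  0  0  0
 0  0  0  1  1  1  1  1  1  1
 1  0  1  1  1  1  2  2  2  2
 1  0  1  1  1  1  2  3  3  3
 0  0  1  2  2  2  2  3  3  4
 0  0  1  2  3  3  3  3  3  4
 0  0  1  2  3  4  4  4  4  4

4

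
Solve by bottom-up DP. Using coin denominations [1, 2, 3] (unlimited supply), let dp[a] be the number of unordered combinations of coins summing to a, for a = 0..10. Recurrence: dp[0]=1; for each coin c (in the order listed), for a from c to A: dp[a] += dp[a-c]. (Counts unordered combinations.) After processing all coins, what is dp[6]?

after  coin     0     1     2     3     4     5     6     7     8     9    10
          1     1     1     1     1     1     1     1     1     1     1     1
          2     1     1     2     2     3     3     4     4     5     5     6
          3     1     1     2     3     4     5     7     8    10    12    14

7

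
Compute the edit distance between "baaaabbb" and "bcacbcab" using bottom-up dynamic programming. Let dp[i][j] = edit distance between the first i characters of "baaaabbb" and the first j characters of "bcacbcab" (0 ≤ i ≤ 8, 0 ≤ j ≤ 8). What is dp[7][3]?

5

   ''  b  c  a  c  b  c  a  b
''  0  1  2  3  4  5  6  7  8
 b  1  0  1  2  3  4  5  6  7
 a  2  1  1  1  2  3  4  5  6
 a  3  2  2  1  2  3  4  4  5
 a  4  3  3  2  2  3  4  4  5
 a  5  4  4  3  3  3  4  4  5
 b  6  5  5  4  4  3  4  5  4
 b  7  6  6  5  5  4  4  5  5
 b  8  7  7  6  6  5  5  5  5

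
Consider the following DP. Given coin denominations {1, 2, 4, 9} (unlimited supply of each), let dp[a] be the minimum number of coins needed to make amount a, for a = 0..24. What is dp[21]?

4

 a  0  1  2  3  4  5  6  7  8  9 10 11 12 13 14 15 16 17 18 19 20 21 22 23 24
dp  0  1  1  2  1  2  2  3  2  1  2  2  3  2  3  3  4  3  2  3  3  4  3  4  4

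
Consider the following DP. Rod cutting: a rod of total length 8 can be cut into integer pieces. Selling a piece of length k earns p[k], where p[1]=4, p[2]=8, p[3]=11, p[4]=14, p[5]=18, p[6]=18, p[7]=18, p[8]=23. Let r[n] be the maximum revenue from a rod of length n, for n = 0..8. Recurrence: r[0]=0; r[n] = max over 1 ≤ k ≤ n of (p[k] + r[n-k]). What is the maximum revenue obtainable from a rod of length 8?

   n    0    1    2    3    4    5    6    7    8
r[n]    0    4    8   12   16   20   24   28   32

32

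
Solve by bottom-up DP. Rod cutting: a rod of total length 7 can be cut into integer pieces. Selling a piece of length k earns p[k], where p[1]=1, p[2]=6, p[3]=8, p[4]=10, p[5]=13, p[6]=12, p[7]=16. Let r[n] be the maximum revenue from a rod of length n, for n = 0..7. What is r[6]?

18

   n    0    1    2    3    4    5    6    7
r[n]    0    1    6    8   12   14   18   20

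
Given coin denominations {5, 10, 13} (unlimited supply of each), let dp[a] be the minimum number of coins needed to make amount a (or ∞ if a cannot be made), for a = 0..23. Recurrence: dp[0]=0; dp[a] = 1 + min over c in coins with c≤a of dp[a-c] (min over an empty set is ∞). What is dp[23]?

2

 a  0  1  2  3  4  5  6  7  8  9 10 11 12 13 14 15 16 17 18 19 20 21 22 23
dp  0  -  -  -  -  1  -  -  -  -  1  -  -  1  -  2  -  -  2  -  2  -  -  2
(- denotes ∞ / unreachable)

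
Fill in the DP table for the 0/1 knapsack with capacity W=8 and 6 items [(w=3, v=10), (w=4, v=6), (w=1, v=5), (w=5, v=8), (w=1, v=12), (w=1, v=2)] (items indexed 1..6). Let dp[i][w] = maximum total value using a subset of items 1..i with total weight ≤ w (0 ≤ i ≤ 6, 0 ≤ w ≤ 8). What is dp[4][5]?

15

i\w   0   1   2   3   4   5   6   7   8
  0   0   0   0   0   0   0   0   0   0
  1   0   0   0  10  10  10  10  10  10
  2   0   0   0  10  10  10  10  16  16
  3   0   5   5  10  15  15  15  16  21
  4   0   5   5  10  15  15  15  16  21
  5   0  12  17  17  22  27  27  27  28
  6   0  12  17  19  22  27  29  29  29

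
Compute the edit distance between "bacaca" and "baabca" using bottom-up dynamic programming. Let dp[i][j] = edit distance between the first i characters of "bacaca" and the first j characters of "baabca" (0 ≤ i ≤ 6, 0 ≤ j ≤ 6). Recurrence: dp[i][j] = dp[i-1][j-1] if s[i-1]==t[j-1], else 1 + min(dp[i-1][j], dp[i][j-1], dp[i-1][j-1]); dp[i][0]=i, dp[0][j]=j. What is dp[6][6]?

   ''  b  a  a  b  c  a
''  0  1  2  3  4  5  6
 b  1  0  1  2  3  4  5
 a  2  1  0  1  2  3  4
 c  3  2  1  1  2  2  3
 a  4  3  2  1  2  3  2
 c  5  4  3  2  2  2  3
 a  6  5  4  3  3  3  2

2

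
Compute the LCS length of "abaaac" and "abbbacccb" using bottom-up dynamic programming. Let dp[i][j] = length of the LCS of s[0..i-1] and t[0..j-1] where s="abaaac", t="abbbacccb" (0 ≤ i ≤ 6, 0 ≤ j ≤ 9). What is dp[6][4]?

2

   ''  a  b  b  b  a  c  c  c  b
''  0  0  0  0  0  0  0  0  0  0
 a  0  1  1  1  1  1  1  1  1  1
 b  0  1  2  2  2  2  2  2  2  2
 a  0  1  2  2  2  3  3  3  3  3
 a  0  1  2  2  2  3  3  3  3  3
 a  0  1  2  2  2  3  3  3  3  3
 c  0  1  2  2  2  3  4  4  4  4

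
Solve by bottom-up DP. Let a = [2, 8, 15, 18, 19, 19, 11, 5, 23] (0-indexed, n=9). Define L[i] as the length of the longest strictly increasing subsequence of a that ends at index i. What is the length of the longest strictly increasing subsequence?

   i    0    1    2    3    4    5    6    7    8
a[i]    2    8   15   18   19   19   11    5   23
L[i]    1    2    3    4    5    5    3    2    6

6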